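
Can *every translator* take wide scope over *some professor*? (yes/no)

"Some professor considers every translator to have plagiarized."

Yes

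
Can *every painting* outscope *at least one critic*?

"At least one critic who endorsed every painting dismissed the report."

No

The DP *every painting* is contained in the relative clause *who endorsed every painting*.
Relative clauses are scope islands: a quantifier cannot QR out of a relative clause to take scope in the matrix clause.
The inverse ordering *every painting* > *at least one critic* is therefore underivable.
(Only the surface reading survives: one fixed critic with respect to all the relevant paintings.)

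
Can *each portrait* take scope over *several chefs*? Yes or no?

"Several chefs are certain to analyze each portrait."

Yes

The matrix predicate is a raising verb, whose infinitival complement is not a scope island — *each portrait* can QR into the matrix clause.
No island intervenes, so both surface and inverse scope are derivable.
Both orderings are possible: *several chefs* > *each portrait* and *each portrait* > *several chefs*.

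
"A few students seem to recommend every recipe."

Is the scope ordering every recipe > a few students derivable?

Yes

*every recipe* is inside a raising infinitive, which is transparent to QR (no CP barrier), so it behaves as a matrix argument.
QR within a single clause is free, so the lower quantifier may take scope over the higher one.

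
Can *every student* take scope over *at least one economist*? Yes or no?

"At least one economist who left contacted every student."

The RC *who left* is an island, but *every student* is not inside it — it is the matrix object, a clausemate of *at least one economist*.
With no island boundary between them, the object can take inverse scope over the subject via ordinary QR within the clause.
The sentence is scopally ambiguous between *at least one economist* > *every student* and *every student* > *at least one economist*.

Yes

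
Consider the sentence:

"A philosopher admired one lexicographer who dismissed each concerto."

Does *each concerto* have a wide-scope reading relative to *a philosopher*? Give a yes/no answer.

The target quantifier *each concerto* is part of the relative clause *who dismissed each concerto* modifying *one lexicographer*.
Relative clauses are scope islands: a quantifier cannot QR out of a relative clause to take scope in the matrix clause.
So *each concerto* cannot raise high enough to outscope *a philosopher*; only the surface ordering *a philosopher* > *each concerto* is available.

No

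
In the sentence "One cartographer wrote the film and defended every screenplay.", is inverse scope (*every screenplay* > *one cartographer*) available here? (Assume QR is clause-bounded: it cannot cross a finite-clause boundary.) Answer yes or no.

*every screenplay* occurs within one conjunct of the coordinate structure (*defended every screenplay*).
QR out of a conjunct would have to apply non-ATB, which the CSC forbids.
*every screenplay* is confined to the island and cannot take scope over *one cartographer*.

No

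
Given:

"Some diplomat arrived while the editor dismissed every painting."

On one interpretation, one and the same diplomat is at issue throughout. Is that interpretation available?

Yes

That reading corresponds to *some diplomat* > *every painting*.
That is the surface-scope ordering, which is always one of the available readings — island constraints only ever restrict inverse scope.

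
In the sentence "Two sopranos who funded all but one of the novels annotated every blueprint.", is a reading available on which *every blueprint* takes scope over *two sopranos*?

The relative clause *who funded all but one of the novels* modifies *two sopranos*, but *every blueprint* is not inside that relative clause — it is an argument of the matrix verb.
Nothing blocks QR of the lower DP to a position above the higher one, so inverse scope is available.
Both orderings are possible: *two sopranos* > *every blueprint* and *every blueprint* > *two sopranos*.

Yes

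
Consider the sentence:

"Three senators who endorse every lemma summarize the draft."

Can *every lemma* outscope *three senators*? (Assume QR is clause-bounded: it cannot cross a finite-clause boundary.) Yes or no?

The target quantifier *every lemma* is part of the relative clause *who endorse every lemma*.
Relative clauses are scope islands: a quantifier cannot QR out of a relative clause to take scope in the matrix clause.
*every lemma* > *three senators* would require crossing that boundary, which is illicit.

No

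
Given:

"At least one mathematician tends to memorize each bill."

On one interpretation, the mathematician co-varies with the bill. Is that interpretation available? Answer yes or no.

Yes

The paraphrase describes the scope ordering *each bill* > *at least one mathematician*.
*each bill* is inside a raising infinitive, which is transparent to QR (no CP barrier), so it behaves as a matrix argument.
Since no island is crossed, the inverse ordering is licensed alongside surface scope.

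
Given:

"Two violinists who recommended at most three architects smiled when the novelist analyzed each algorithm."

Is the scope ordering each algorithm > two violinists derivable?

*each algorithm* is embedded in the adjunct clause *when the novelist analyzed each algorithm*.
Adjuncts are opaque for quantifier raising; a quantifier in an adjunct stays inside it.
The inverse ordering *each algorithm* > *two violinists* is therefore underivable.

No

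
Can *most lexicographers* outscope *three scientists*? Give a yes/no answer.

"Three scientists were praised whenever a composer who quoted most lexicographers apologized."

No

*most lexicographers* is embedded in the relative clause *who quoted most lexicographers*, which is itself inside the adjunct *whenever a composer who quoted most lexicographers apologized*.
Both the relative clause and the enclosing adjunct are scope islands; QR cannot cross either.
So the wide-scope reading for *most lexicographers* is blocked.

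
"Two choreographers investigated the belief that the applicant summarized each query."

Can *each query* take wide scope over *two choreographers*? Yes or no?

No

*each query* occurs within the complex NP *the belief that the applicant summarized each query*.
The complex NP is opaque for QR — the quantifier is frozen inside the noun's complement.
So the wide-scope reading for *each query* is blocked.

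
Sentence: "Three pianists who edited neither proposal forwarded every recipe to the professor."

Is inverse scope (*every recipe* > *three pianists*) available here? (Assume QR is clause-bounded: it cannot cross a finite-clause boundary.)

Yes

*every recipe* is a matrix argument; only *three pianists* is modified by the relative clause *who edited neither proposal*, so the RC island is irrelevant to the target quantifier.
Nothing blocks QR of the lower DP to a position above the higher one, so inverse scope is available.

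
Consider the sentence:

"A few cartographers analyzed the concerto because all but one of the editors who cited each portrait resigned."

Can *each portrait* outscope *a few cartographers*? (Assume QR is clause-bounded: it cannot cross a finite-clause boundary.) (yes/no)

*each portrait* is embedded in the relative clause *who cited each portrait*, which is itself inside the adjunct *because all but one of the editors who cited each portrait resigned*.
Nested islands: the RC island is itself inside an adjunct island, so wide scope is doubly excluded.
*each portrait* is confined to the island and cannot take scope over *a few cartographers*.

No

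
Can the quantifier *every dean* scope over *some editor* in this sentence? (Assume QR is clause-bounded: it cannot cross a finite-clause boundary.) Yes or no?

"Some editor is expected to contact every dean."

Yes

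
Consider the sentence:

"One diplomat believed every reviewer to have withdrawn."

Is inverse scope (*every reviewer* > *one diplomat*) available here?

Yes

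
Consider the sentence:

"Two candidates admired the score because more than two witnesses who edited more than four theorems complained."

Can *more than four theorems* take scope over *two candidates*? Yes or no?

The DP *more than four theorems* is contained in the relative clause *who edited more than four theorems*, which is itself inside the adjunct *because more than two witnesses who edited more than four theorems complained*.
Both the relative clause and the enclosing adjunct are scope islands; QR cannot cross either.
Hence only narrow scope for *more than four theorems* (under *two candidates*) survives.

No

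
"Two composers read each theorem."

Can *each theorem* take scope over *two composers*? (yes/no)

*each theorem* is the matrix object and *two composers* the matrix subject; the two are clausemates.
With no island boundary between them, the object can take inverse scope over the subject via ordinary QR within the clause.

Yes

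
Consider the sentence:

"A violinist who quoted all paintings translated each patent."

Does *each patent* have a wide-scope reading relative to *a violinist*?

The RC *who quoted all paintings* is an island, but *each patent* is not inside it — it is the matrix object, a clausemate of *a violinist*.
Clause-internal QR can adjoin the lower DP above the subject, yielding the inverse reading.

Yes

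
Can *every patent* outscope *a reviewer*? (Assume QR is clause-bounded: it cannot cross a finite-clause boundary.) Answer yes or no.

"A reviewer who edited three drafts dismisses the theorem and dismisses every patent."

No

The DP *every patent* is contained in one conjunct of the coordinate structure (*dismisses every patent*).
A quantifier cannot raise out of one conjunct of a coordination across the whole coordinate structure — the CSC applies to QR.
The inverse ordering *every patent* > *a reviewer* is therefore underivable.
(Only the surface reading survives: one fixed reviewer with respect to all the relevant patents.)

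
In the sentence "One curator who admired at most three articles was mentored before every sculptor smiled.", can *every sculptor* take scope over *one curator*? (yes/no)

*every sculptor* sits inside the adjunct clause *before every sculptor smiled*.
The adjunct-island constraint bars QR out of an adverbial clause.
So *every sculptor* cannot raise high enough to outscope *one curator*; only the surface ordering *one curator* > *every sculptor* is available.

No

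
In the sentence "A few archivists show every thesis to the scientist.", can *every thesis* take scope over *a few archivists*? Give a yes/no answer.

Yes

Both DPs are arguments of the same predicate; there is no clause or island boundary between them.
No island intervenes, so both surface and inverse scope are derivable.
So *every thesis* > *a few archivists* is among the available readings.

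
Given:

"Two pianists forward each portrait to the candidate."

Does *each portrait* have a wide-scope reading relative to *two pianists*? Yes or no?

Yes

*each portrait* and *two pianists* are in the same minimal clause.
No island intervenes, so both surface and inverse scope are derivable.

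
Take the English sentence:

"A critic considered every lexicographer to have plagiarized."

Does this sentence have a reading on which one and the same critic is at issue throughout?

Yes

This is the *a critic* > *every lexicographer* reading.
That is the surface-scope ordering, which is always one of the available readings — island constraints only ever restrict inverse scope.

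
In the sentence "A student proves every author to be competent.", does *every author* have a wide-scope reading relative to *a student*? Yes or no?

Yes

This is an ECM construction: *every author* is the infinitival subject, Case-marked by the matrix verb, and the infinitive is transparent for QR.
Clause-internal QR can adjoin the lower DP above the subject, yielding the inverse reading.
The sentence is scopally ambiguous between *a student* > *every author* and *every author* > *a student*.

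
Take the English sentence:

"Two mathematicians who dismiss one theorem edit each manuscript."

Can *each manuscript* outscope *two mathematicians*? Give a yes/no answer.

Although the sentence contains a relative clause (*who dismiss one theorem*), *each manuscript* is outside it, in the matrix VP.
QR within a single clause is free, so the lower quantifier may take scope over the higher one.
So *each manuscript* > *two mathematicians* is among the available readings.

Yes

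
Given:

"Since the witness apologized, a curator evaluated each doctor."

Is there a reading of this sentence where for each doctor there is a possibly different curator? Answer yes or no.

That reading corresponds to *each doctor* > *a curator*.
*each doctor* is a matrix argument; the adjunct is an island but the target quantifier is outside it.
QR within a single clause is free, so the lower quantifier may take scope over the higher one.
The sentence is scopally ambiguous between *a curator* > *each doctor* and *each doctor* > *a curator*.

Yes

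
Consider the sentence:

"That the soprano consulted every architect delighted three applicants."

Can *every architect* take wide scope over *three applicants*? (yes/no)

No

The target quantifier *every architect* is part of the sentential subject *that the soprano consulted every architect*.
The subject-island constraint blocks QR out of a clausal subject.
So the wide-scope reading for *every architect* is blocked.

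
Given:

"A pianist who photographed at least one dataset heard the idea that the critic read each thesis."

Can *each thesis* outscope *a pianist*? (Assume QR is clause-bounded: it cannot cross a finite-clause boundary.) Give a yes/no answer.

No

The DP *each thesis* is contained in the complex NP *the idea that the critic read each thesis*.
The complex NP is opaque for QR — the quantifier is frozen inside the noun's complement.
*each thesis* > *a pianist* would require crossing that boundary, which is illicit.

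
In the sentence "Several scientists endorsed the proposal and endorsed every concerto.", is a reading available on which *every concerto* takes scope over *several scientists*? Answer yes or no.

No

*every concerto* is embedded in one conjunct of the coordinate structure (*endorsed every concerto*).
The Coordinate Structure Constraint blocks movement (including QR) out of a single conjunct.
*every concerto* is confined to the island and cannot take scope over *several scientists*.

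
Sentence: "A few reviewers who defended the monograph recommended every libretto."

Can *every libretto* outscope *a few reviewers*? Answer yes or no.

Yes

*every libretto* sits in the matrix clause, not in the relative clause on *a few reviewers*.
With no island boundary between them, the object can take inverse scope over the subject via ordinary QR within the clause.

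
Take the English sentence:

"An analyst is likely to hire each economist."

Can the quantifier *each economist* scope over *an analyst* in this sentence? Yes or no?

Yes

Raising constructions are monoclausal for scope purposes; *each economist* is not separated from *an analyst* by any island.
Since no island is crossed, the inverse ordering is licensed alongside surface scope.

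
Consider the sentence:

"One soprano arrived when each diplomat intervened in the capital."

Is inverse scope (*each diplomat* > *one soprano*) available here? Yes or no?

No

*each diplomat* occurs within the adjunct clause *when each diplomat intervened in the capital*.
The adjunct-island constraint bars QR out of an adverbial clause.
So *each diplomat* cannot raise high enough to outscope *one soprano*; only the surface ordering *one soprano* > *each diplomat* is available.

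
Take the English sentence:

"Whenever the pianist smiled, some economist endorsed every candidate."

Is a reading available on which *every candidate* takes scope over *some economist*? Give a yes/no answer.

Yes

Although there is an adjunct clause, *every candidate* is in the main clause, not inside the adjunct.
Ordinary QR to a clause-peripheral position gives the wide-scope LF for the lower DP.
The sentence is scopally ambiguous between *some economist* > *every candidate* and *every candidate* > *some economist*.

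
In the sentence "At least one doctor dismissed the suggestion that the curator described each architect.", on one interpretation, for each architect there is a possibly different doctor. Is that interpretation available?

No

This is the *each architect* > *at least one doctor* reading.
*each architect* sits inside the complex NP *the suggestion that the curator described each architect*.
The complex NP is opaque for QR — the quantifier is frozen inside the noun's complement.
The inverse ordering *each architect* > *at least one doctor* is therefore underivable.
(Only the surface reading survives: one fixed doctor with respect to all the relevant architects.)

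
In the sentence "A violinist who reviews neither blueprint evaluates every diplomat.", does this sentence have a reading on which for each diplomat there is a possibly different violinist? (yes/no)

Yes

The paraphrase describes the scope ordering *every diplomat* > *a violinist*.
The RC *who reviews neither blueprint* is an island, but *every diplomat* is not inside it — it is the matrix object, a clausemate of *a violinist*.
QR within a single clause is free, so the lower quantifier may take scope over the higher one.
Both orderings are possible: *a violinist* > *every diplomat* and *every diplomat* > *a violinist*.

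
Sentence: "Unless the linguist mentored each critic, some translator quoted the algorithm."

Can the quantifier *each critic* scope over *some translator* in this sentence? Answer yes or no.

No

Structurally, *each critic* is inside the adjunct clause *unless the linguist mentored each critic*.
Scope out of an adjunct clause is unavailable: QR respects the adjunct-island constraint.
*each critic* is confined to the island and cannot take scope over *some translator*.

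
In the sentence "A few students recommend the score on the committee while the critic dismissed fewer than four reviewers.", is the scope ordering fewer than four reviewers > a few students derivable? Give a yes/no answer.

No

*fewer than four reviewers* occurs within the adjunct clause *while the critic dismissed fewer than four reviewers*.
Since the clause is an adjunct (not a complement), the Adjunct Condition blocks QR across its edge.
So *fewer than four reviewers* cannot raise high enough to outscope *a few students*; only the surface ordering *a few students* > *fewer than four reviewers* is available.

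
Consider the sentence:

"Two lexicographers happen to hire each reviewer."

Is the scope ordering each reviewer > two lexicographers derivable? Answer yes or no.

Yes

Raising constructions are monoclausal for scope purposes; *each reviewer* is not separated from *two lexicographers* by any island.
Nothing blocks QR of the lower DP to a position above the higher one, so inverse scope is available.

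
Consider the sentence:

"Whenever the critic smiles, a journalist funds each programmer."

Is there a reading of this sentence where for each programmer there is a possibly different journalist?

This is the *each programmer* > *a journalist* reading.
Neither queried DP is inside the adjunct, so the adjunct-island constraint does not apply.
Clause-internal QR can adjoin the lower DP above the subject, yielding the inverse reading.

Yes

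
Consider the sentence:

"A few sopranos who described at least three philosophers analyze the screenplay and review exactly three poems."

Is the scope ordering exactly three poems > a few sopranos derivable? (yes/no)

*exactly three poems* occurs within one conjunct of the coordinate structure (*review exactly three poems*).
The Coordinate Structure Constraint blocks movement (including QR) out of a single conjunct.
Hence only narrow scope for *exactly three poems* (under *a few sopranos*) survives.

No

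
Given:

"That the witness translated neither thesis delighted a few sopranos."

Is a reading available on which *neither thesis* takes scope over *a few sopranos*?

*neither thesis* is embedded in the sentential subject *that the witness translated neither thesis*.
Sentential subjects are islands: a quantifier inside the subject clause cannot raise over the matrix predicate.
*neither thesis* is confined to the island and cannot take scope over *a few sopranos*.

No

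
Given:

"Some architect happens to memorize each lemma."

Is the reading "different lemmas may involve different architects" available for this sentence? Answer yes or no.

That reading corresponds to *each lemma* > *some architect*.
Raising constructions are monoclausal for scope purposes; *each lemma* is not separated from *some architect* by any island.
Since no island is crossed, the inverse ordering is licensed alongside surface scope.
The sentence is scopally ambiguous between *some architect* > *each lemma* and *each lemma* > *some architect*.

Yes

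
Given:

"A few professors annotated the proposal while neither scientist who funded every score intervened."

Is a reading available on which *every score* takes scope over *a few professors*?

No

*every score* occurs within the relative clause *who funded every score*, which is itself inside the adjunct *while neither scientist who funded every score intervened*.
Even if one barrier were somehow void, the other would still block QR.
*every score* is confined to the island and cannot take scope over *a few professors*.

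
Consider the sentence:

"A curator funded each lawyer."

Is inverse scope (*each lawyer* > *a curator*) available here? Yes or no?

Yes

*each lawyer* and *a curator* are in the same minimal clause.
No island intervenes, so both surface and inverse scope are derivable.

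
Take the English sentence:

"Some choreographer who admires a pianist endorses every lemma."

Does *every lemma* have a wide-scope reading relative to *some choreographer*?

Yes

The relative clause *who admires a pianist* modifies *some choreographer*, but *every lemma* is not inside that relative clause — it is an argument of the matrix verb.
Nothing blocks QR of the lower DP to a position above the higher one, so inverse scope is available.
The sentence is scopally ambiguous between *some choreographer* > *every lemma* and *every lemma* > *some choreographer*.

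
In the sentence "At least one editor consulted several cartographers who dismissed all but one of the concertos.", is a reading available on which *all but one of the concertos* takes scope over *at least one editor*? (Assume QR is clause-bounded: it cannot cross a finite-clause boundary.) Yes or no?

No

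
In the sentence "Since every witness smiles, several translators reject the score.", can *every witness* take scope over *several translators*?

No

The DP *every witness* is contained in the adjunct clause *since every witness smiles*.
Adverbial clauses are not L-marked, so they are barriers for QR — the quantifier cannot escape the adjunct.
*every witness* > *several translators* would require crossing that boundary, which is illicit.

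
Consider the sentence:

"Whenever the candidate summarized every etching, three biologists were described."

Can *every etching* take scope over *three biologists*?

No

The target quantifier *every etching* is part of the adjunct clause *whenever the candidate summarized every etching*.
The adjunct-island constraint bars QR out of an adverbial clause.
The ordering *every etching* > *three biologists* is therefore underivable.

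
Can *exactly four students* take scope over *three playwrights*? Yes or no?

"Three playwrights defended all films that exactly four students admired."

*exactly four students* is embedded in the relative clause *that exactly four students admired* modifying *all films*.
The relative clause forms an island for QR, so the quantifier is confined to the head noun's restrictor.
So *exactly four students* cannot raise to a position above *three playwrights*.

No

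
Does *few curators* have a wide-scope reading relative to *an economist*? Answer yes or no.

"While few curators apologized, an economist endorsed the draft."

No

*few curators* occurs within the adjunct clause *while few curators apologized*.
Since the clause is an adjunct (not a complement), the Adjunct Condition blocks QR across its edge.
The ordering *few curators* > *an economist* is therefore underivable.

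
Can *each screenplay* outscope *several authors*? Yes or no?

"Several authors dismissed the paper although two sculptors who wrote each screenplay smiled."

*each screenplay* sits inside the relative clause *who wrote each screenplay*, which is itself inside the adjunct *although two sculptors who wrote each screenplay smiled*.
The quantifier would have to escape first the RC and then the adjunct — two independent island violations.
So the wide-scope reading for *each screenplay* is blocked.

No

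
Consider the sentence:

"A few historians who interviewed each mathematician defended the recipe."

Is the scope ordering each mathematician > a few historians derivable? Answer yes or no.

No

The target quantifier *each mathematician* is part of the relative clause *who interviewed each mathematician*.
Relative clauses block scope extraction: QR cannot target a position outside the modified NP.
So *each mathematician* cannot raise to a position above *a few historians*.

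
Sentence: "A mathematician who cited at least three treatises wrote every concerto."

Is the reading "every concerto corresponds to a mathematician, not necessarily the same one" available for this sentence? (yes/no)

Yes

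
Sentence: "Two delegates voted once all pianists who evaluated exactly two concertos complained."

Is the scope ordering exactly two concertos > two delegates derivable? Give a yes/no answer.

*exactly two concertos* is embedded in the relative clause *who evaluated exactly two concertos*, which is itself inside the adjunct *once all pianists who evaluated exactly two concertos complained*.
Even if one barrier were somehow void, the other would still block QR.
*exactly two concertos* is confined to the island and cannot take scope over *two delegates*.

No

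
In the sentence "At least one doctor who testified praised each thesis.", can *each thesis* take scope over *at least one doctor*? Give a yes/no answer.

Yes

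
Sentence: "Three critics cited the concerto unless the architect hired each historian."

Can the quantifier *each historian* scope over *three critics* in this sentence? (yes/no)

No

*each historian* is embedded in the adjunct clause *unless the architect hired each historian*.
Adjunct clauses are scope islands: a quantifier inside an adjunct cannot raise into the matrix clause.
So *each historian* cannot raise to a position above *three critics*.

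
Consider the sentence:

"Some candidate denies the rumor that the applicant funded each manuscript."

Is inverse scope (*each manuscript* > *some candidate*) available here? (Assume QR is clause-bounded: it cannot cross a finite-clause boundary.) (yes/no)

*each manuscript* is embedded in the complex NP *the rumor that the applicant funded each manuscript*.
The Complex NP Constraint bars QR out of the complement clause of a noun.
There is no licit LF on which *each manuscript* c-commands *some candidate*.

No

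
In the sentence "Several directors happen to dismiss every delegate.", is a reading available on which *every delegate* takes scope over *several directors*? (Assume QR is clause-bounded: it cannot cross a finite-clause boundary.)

Yes

*every delegate* is inside a raising infinitive, which is transparent to QR (no CP barrier), so it behaves as a matrix argument.
No island intervenes, so both surface and inverse scope are derivable.
Both orderings are possible: *several directors* > *every delegate* and *every delegate* > *several directors*.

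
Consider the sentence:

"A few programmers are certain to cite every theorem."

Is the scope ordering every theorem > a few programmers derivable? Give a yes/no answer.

*every theorem* is inside a raising infinitive, which is transparent to QR (no CP barrier), so it behaves as a matrix argument.
No island intervenes, so both surface and inverse scope are derivable.
The sentence is scopally ambiguous between *a few programmers* > *every theorem* and *every theorem* > *a few programmers*.

Yes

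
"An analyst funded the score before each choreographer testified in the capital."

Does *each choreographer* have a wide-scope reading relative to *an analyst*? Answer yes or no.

No

Structurally, *each choreographer* is inside the adjunct clause *before each choreographer testified in the capital*.
Adjunct clauses are scope islands: a quantifier inside an adjunct cannot raise into the matrix clause.
So *each choreographer* cannot raise to a position above *an analyst*.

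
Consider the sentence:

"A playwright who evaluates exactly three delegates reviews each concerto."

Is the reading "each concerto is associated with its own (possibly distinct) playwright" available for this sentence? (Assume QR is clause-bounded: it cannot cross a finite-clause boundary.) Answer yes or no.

Yes

That reading corresponds to *each concerto* > *a playwright*.
The relative clause *who evaluates exactly three delegates* modifies *a playwright*, but *each concerto* is not inside that relative clause — it is an argument of the matrix verb.
Since no island is crossed, the inverse ordering is licensed alongside surface scope.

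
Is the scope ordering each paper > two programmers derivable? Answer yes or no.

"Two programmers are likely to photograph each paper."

Yes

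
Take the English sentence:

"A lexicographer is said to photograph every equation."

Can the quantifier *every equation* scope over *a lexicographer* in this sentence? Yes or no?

Yes

*every equation* is inside a raising infinitive, which is transparent to QR (no CP barrier), so it behaves as a matrix argument.
QR within a single clause is free, so the lower quantifier may take scope over the higher one.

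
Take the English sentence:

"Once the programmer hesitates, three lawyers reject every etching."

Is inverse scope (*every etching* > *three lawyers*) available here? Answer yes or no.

Yes

Although there is an adjunct clause, *every etching* is in the main clause, not inside the adjunct.
No island intervenes, so both surface and inverse scope are derivable.
The sentence is scopally ambiguous between *three lawyers* > *every etching* and *every etching* > *three lawyers*.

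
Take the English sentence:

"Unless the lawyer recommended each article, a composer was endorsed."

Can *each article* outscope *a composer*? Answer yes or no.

No

The DP *each article* is contained in the adjunct clause *unless the lawyer recommended each article*.
Adverbial clauses are not L-marked, so they are barriers for QR — the quantifier cannot escape the adjunct.
*each article* > *a composer* would require crossing that boundary, which is illicit.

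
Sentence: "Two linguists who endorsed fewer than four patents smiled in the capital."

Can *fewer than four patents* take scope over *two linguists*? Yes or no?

No

The DP *fewer than four patents* is contained in the relative clause *who endorsed fewer than four patents*.
QR out of a relative clause is ruled out by the relative-clause island constraint.
The inverse ordering *fewer than four patents* > *two linguists* is therefore underivable.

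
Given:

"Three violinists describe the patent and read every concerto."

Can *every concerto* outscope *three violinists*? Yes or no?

The DP *every concerto* is contained in one conjunct of the coordinate structure (*read every concerto*).
Coordinate structures are islands for non-across-the-board movement, QR included.
*every concerto* > *three violinists* would require crossing that boundary, which is illicit.

No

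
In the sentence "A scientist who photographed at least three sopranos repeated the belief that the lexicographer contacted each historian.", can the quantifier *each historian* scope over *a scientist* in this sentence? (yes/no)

*each historian* sits inside the complex NP *the belief that the lexicographer contacted each historian*.
The complex NP is opaque for QR — the quantifier is frozen inside the noun's complement.
So the wide-scope reading for *each historian* is blocked.
(Only the surface reading survives: one fixed scientist with respect to all the relevant historians.)

No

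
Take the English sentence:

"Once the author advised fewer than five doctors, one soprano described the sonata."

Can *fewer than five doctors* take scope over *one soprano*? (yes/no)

No

*fewer than five doctors* is embedded in the adjunct clause *once the author advised fewer than five doctors*.
Scope out of an adjunct clause is unavailable: QR respects the adjunct-island constraint.
So *fewer than five doctors* cannot raise to a position above *one soprano*.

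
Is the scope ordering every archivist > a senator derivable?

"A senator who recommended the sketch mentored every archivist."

The relative clause *who recommended the sketch* modifies *a senator*, but *every archivist* is not inside that relative clause — it is an argument of the matrix verb.
Ordinary QR to a clause-peripheral position gives the wide-scope LF for the lower DP.

Yes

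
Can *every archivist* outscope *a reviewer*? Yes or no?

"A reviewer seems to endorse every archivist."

Yes

*every archivist* is the object of the infinitival complement of a raising predicate; raising infinitives are transparent for QR, so the two DPs are in effect clausemates.
Clause-internal QR can adjoin the lower DP above the subject, yielding the inverse reading.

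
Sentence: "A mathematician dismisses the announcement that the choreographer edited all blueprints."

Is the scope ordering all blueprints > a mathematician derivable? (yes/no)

No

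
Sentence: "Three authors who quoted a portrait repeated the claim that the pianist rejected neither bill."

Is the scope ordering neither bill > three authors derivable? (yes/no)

No

The target quantifier *neither bill* is part of the complex NP *the claim that the pianist rejected neither bill*.
The Complex NP Constraint bars QR out of the complement clause of a noun.
So *neither bill* cannot raise high enough to outscope *three authors*; only the surface ordering *three authors* > *neither bill* is available.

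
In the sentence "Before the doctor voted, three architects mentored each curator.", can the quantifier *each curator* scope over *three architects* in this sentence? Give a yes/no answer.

Yes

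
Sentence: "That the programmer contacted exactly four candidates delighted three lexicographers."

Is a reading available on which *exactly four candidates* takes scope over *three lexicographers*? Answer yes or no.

No

The DP *exactly four candidates* is contained in the sentential subject *that the programmer contacted exactly four candidates*.
Clausal subjects are scope islands; QR from inside the subject into the matrix is barred.
The ordering *exactly four candidates* > *three lexicographers* is therefore underivable.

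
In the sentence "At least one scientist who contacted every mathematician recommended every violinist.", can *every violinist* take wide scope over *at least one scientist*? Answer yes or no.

Yes

The RC *who contacted every mathematician* is an island, but *every violinist* is not inside it — it is the matrix object, a clausemate of *at least one scientist*.
QR within a single clause is free, so the lower quantifier may take scope over the higher one.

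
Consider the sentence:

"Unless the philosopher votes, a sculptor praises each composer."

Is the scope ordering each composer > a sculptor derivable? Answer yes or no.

Neither queried DP is inside the adjunct, so the adjunct-island constraint does not apply.
With no island boundary between them, the object can take inverse scope over the subject via ordinary QR within the clause.

Yes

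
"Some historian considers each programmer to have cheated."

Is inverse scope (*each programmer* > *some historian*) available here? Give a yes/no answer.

Yes

*each programmer* is an ECM subject; ECM complements are not islands, and the embedded quantifier may take matrix scope.
Ordinary QR to a clause-peripheral position gives the wide-scope LF for the lower DP.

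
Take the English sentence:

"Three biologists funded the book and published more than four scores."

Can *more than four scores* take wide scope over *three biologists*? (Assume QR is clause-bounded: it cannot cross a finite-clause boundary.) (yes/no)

No

*more than four scores* occurs within one conjunct of the coordinate structure (*published more than four scores*).
A quantifier cannot raise out of one conjunct of a coordination across the whole coordinate structure — the CSC applies to QR.
The inverse ordering *more than four scores* > *three biologists* is therefore underivable.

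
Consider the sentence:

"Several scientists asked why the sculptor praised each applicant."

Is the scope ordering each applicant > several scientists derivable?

*each applicant* sits inside the embedded question *why the sculptor praised each applicant*.
Embedded questions are wh-islands: a quantifier inside an indirect question cannot QR into the matrix clause.
The inverse ordering *each applicant* > *several scientists* is therefore underivable.

No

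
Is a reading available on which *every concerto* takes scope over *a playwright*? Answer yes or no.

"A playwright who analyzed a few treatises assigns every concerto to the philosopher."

The relative clause *who analyzed a few treatises* modifies *a playwright*, but *every concerto* is not inside that relative clause — it is an argument of the matrix verb.
Clause-internal QR can adjoin the lower DP above the subject, yielding the inverse reading.
So *every concerto* > *a playwright* is among the available readings.

Yes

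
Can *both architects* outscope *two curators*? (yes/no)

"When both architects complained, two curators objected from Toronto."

No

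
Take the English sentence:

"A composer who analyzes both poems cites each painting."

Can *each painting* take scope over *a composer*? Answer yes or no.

Yes

*each painting* is a matrix argument; only *a composer* is modified by the relative clause *who analyzes both poems*, so the RC island is irrelevant to the target quantifier.
No island intervenes, so both surface and inverse scope are derivable.
Both orderings are possible: *a composer* > *each painting* and *each painting* > *a composer*.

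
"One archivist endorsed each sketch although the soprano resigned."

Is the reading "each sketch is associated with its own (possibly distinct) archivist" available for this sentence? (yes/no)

Yes

The paraphrase describes the scope ordering *each sketch* > *one archivist*.
*each sketch* is a matrix argument; the adjunct is an island but the target quantifier is outside it.
Clause-internal QR can adjoin the lower DP above the subject, yielding the inverse reading.
The sentence is scopally ambiguous between *one archivist* > *each sketch* and *each sketch* > *one archivist*.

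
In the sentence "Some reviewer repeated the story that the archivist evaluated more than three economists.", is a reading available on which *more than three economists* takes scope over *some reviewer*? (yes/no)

*more than three economists* is embedded in the complex NP *the story that the archivist evaluated more than three economists*.
The complex NP is opaque for QR — the quantifier is frozen inside the noun's complement.
Hence only narrow scope for *more than three economists* (under *some reviewer*) survives.

No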